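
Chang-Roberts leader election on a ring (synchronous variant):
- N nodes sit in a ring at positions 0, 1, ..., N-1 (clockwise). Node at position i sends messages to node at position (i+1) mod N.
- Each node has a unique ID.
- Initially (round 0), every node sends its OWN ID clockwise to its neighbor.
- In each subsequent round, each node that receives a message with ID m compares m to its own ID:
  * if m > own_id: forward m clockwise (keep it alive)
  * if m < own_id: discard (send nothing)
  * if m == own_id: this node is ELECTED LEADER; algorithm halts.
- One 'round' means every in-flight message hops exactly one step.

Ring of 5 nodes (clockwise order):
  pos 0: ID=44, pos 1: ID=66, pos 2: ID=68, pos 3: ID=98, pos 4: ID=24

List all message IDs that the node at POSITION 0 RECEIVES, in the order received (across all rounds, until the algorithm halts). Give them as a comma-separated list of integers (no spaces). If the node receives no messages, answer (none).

Round 1: pos1(id66) recv 44: drop; pos2(id68) recv 66: drop; pos3(id98) recv 68: drop; pos4(id24) recv 98: fwd; pos0(id44) recv 24: drop
Round 2: pos0(id44) recv 98: fwd
Round 3: pos1(id66) recv 98: fwd
Round 4: pos2(id68) recv 98: fwd
Round 5: pos3(id98) recv 98: ELECTED

Answer: 24,98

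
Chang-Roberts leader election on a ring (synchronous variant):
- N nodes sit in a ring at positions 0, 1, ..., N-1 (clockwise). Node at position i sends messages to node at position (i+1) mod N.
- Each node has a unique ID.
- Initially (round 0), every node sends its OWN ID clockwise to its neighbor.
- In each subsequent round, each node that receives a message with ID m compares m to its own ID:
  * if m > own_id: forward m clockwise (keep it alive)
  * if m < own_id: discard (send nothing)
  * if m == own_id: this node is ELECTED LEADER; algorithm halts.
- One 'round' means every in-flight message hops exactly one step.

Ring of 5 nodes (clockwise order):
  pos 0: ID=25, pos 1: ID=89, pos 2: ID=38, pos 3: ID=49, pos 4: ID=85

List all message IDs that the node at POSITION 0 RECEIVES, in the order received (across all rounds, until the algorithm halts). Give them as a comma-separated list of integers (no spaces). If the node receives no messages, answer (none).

Round 1: pos1(id89) recv 25: drop; pos2(id38) recv 89: fwd; pos3(id49) recv 38: drop; pos4(id85) recv 49: drop; pos0(id25) recv 85: fwd
Round 2: pos3(id49) recv 89: fwd; pos1(id89) recv 85: drop
Round 3: pos4(id85) recv 89: fwd
Round 4: pos0(id25) recv 89: fwd
Round 5: pos1(id89) recv 89: ELECTED

Answer: 85,89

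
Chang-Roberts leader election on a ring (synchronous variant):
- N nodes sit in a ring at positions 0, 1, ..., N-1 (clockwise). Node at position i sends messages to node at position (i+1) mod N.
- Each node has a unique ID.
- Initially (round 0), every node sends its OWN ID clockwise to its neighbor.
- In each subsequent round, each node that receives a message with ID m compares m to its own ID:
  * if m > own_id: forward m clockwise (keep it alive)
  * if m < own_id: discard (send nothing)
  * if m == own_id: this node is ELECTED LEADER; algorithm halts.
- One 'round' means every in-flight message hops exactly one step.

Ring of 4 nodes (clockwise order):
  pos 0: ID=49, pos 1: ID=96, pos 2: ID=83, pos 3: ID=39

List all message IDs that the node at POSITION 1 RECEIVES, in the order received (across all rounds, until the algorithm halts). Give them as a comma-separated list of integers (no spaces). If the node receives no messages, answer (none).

Answer: 49,83,96

Derivation:
Round 1: pos1(id96) recv 49: drop; pos2(id83) recv 96: fwd; pos3(id39) recv 83: fwd; pos0(id49) recv 39: drop
Round 2: pos3(id39) recv 96: fwd; pos0(id49) recv 83: fwd
Round 3: pos0(id49) recv 96: fwd; pos1(id96) recv 83: drop
Round 4: pos1(id96) recv 96: ELECTED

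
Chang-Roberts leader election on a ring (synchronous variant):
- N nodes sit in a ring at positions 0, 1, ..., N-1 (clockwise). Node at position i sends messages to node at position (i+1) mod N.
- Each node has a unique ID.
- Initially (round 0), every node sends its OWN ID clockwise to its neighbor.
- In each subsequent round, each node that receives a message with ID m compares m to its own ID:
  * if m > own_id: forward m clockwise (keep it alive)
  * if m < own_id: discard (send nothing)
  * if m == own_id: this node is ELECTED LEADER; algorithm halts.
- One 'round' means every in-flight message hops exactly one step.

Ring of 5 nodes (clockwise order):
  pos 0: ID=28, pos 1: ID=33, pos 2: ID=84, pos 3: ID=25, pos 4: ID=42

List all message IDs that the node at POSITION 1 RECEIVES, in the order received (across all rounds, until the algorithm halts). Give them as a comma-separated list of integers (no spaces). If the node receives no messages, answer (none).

Round 1: pos1(id33) recv 28: drop; pos2(id84) recv 33: drop; pos3(id25) recv 84: fwd; pos4(id42) recv 25: drop; pos0(id28) recv 42: fwd
Round 2: pos4(id42) recv 84: fwd; pos1(id33) recv 42: fwd
Round 3: pos0(id28) recv 84: fwd; pos2(id84) recv 42: drop
Round 4: pos1(id33) recv 84: fwd
Round 5: pos2(id84) recv 84: ELECTED

Answer: 28,42,84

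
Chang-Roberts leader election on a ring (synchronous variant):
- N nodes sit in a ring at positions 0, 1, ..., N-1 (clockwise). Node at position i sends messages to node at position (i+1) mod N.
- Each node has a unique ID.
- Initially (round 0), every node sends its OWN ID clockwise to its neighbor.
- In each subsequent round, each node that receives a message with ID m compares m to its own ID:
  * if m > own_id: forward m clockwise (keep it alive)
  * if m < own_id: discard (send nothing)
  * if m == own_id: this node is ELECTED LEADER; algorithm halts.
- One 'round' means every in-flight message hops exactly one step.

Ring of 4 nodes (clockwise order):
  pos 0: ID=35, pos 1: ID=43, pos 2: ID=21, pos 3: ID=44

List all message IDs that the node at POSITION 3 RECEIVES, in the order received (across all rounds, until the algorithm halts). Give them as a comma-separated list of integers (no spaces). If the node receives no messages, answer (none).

Answer: 21,43,44

Derivation:
Round 1: pos1(id43) recv 35: drop; pos2(id21) recv 43: fwd; pos3(id44) recv 21: drop; pos0(id35) recv 44: fwd
Round 2: pos3(id44) recv 43: drop; pos1(id43) recv 44: fwd
Round 3: pos2(id21) recv 44: fwd
Round 4: pos3(id44) recv 44: ELECTED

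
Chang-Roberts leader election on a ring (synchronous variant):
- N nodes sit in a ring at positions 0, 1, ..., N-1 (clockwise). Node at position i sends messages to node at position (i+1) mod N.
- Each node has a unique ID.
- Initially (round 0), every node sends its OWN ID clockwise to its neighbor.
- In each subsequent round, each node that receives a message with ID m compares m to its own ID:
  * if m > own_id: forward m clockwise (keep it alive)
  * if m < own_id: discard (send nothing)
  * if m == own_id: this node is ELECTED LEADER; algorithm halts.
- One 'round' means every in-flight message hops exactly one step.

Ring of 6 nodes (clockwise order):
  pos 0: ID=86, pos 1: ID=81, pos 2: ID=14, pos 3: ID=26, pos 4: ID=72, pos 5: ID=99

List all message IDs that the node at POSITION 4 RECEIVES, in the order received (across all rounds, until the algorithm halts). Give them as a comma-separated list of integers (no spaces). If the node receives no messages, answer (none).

Round 1: pos1(id81) recv 86: fwd; pos2(id14) recv 81: fwd; pos3(id26) recv 14: drop; pos4(id72) recv 26: drop; pos5(id99) recv 72: drop; pos0(id86) recv 99: fwd
Round 2: pos2(id14) recv 86: fwd; pos3(id26) recv 81: fwd; pos1(id81) recv 99: fwd
Round 3: pos3(id26) recv 86: fwd; pos4(id72) recv 81: fwd; pos2(id14) recv 99: fwd
Round 4: pos4(id72) recv 86: fwd; pos5(id99) recv 81: drop; pos3(id26) recv 99: fwd
Round 5: pos5(id99) recv 86: drop; pos4(id72) recv 99: fwd
Round 6: pos5(id99) recv 99: ELECTED

Answer: 26,81,86,99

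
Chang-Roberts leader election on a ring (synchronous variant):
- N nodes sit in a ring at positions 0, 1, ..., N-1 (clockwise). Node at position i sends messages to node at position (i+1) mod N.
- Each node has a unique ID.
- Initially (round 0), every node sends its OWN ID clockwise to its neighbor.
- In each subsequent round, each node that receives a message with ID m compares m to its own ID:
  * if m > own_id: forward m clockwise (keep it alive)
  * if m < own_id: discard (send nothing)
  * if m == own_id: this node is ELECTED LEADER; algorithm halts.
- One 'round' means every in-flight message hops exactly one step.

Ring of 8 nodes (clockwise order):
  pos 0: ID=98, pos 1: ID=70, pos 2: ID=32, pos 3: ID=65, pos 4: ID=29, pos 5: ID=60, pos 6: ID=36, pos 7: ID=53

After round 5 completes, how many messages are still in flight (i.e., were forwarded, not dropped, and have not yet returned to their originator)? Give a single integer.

Round 1: pos1(id70) recv 98: fwd; pos2(id32) recv 70: fwd; pos3(id65) recv 32: drop; pos4(id29) recv 65: fwd; pos5(id60) recv 29: drop; pos6(id36) recv 60: fwd; pos7(id53) recv 36: drop; pos0(id98) recv 53: drop
Round 2: pos2(id32) recv 98: fwd; pos3(id65) recv 70: fwd; pos5(id60) recv 65: fwd; pos7(id53) recv 60: fwd
Round 3: pos3(id65) recv 98: fwd; pos4(id29) recv 70: fwd; pos6(id36) recv 65: fwd; pos0(id98) recv 60: drop
Round 4: pos4(id29) recv 98: fwd; pos5(id60) recv 70: fwd; pos7(id53) recv 65: fwd
Round 5: pos5(id60) recv 98: fwd; pos6(id36) recv 70: fwd; pos0(id98) recv 65: drop
After round 5: 2 messages still in flight

Answer: 2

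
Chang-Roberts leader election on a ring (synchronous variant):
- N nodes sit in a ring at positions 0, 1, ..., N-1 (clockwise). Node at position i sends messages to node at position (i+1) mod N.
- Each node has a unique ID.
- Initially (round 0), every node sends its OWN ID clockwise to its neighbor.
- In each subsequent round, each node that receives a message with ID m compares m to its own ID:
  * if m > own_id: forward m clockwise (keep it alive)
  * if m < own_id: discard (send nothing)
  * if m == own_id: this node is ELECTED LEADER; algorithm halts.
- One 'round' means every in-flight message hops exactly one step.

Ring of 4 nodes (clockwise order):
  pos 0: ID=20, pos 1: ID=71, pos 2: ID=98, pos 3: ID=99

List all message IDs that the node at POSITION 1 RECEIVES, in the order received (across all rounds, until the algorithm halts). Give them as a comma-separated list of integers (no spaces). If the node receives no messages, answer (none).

Answer: 20,99

Derivation:
Round 1: pos1(id71) recv 20: drop; pos2(id98) recv 71: drop; pos3(id99) recv 98: drop; pos0(id20) recv 99: fwd
Round 2: pos1(id71) recv 99: fwd
Round 3: pos2(id98) recv 99: fwd
Round 4: pos3(id99) recv 99: ELECTED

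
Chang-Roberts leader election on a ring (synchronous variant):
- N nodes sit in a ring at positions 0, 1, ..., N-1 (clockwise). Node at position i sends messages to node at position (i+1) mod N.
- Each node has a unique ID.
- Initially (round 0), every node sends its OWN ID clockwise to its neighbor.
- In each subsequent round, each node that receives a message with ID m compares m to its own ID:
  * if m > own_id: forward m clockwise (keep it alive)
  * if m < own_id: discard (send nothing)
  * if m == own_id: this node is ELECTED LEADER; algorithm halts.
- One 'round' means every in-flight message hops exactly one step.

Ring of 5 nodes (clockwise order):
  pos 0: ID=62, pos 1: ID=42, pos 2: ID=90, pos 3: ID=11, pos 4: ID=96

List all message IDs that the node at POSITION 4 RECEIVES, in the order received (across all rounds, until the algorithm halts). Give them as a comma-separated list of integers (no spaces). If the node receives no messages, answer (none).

Answer: 11,90,96

Derivation:
Round 1: pos1(id42) recv 62: fwd; pos2(id90) recv 42: drop; pos3(id11) recv 90: fwd; pos4(id96) recv 11: drop; pos0(id62) recv 96: fwd
Round 2: pos2(id90) recv 62: drop; pos4(id96) recv 90: drop; pos1(id42) recv 96: fwd
Round 3: pos2(id90) recv 96: fwd
Round 4: pos3(id11) recv 96: fwd
Round 5: pos4(id96) recv 96: ELECTED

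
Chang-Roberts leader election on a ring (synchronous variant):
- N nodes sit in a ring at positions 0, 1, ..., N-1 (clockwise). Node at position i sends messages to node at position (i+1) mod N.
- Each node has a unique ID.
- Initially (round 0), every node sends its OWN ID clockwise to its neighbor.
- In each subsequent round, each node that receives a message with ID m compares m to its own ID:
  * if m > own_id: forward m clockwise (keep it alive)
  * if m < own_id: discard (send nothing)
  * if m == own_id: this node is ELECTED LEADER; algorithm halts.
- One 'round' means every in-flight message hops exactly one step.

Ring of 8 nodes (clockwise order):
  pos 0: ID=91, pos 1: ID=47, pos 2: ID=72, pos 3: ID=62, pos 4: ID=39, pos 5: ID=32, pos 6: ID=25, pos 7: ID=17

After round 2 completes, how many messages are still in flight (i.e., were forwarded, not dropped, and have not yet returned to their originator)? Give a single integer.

Answer: 5

Derivation:
Round 1: pos1(id47) recv 91: fwd; pos2(id72) recv 47: drop; pos3(id62) recv 72: fwd; pos4(id39) recv 62: fwd; pos5(id32) recv 39: fwd; pos6(id25) recv 32: fwd; pos7(id17) recv 25: fwd; pos0(id91) recv 17: drop
Round 2: pos2(id72) recv 91: fwd; pos4(id39) recv 72: fwd; pos5(id32) recv 62: fwd; pos6(id25) recv 39: fwd; pos7(id17) recv 32: fwd; pos0(id91) recv 25: drop
After round 2: 5 messages still in flight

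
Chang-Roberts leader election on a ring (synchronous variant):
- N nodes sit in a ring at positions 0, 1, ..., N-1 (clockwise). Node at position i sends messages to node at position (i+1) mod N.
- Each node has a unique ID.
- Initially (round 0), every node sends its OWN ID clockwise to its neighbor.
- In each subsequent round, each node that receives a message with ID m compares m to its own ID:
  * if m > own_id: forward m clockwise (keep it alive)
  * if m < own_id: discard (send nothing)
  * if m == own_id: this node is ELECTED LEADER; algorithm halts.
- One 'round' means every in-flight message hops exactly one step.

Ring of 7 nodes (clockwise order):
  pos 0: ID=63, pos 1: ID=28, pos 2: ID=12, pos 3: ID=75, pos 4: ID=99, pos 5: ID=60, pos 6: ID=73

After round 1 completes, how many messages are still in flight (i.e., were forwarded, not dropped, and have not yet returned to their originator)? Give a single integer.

Round 1: pos1(id28) recv 63: fwd; pos2(id12) recv 28: fwd; pos3(id75) recv 12: drop; pos4(id99) recv 75: drop; pos5(id60) recv 99: fwd; pos6(id73) recv 60: drop; pos0(id63) recv 73: fwd
After round 1: 4 messages still in flight

Answer: 4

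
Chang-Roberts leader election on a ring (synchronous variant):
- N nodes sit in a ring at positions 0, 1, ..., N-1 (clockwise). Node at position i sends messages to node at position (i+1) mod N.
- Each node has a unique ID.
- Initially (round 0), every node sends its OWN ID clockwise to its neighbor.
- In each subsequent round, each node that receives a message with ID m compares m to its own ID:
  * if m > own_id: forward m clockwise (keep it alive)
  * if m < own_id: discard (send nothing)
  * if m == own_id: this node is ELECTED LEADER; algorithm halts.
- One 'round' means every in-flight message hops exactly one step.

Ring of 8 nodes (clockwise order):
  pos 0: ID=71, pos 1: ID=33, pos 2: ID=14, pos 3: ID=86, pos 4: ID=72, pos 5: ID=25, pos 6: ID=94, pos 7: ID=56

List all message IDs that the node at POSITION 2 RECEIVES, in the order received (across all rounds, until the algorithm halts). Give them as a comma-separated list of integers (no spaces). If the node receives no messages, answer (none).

Answer: 33,71,94

Derivation:
Round 1: pos1(id33) recv 71: fwd; pos2(id14) recv 33: fwd; pos3(id86) recv 14: drop; pos4(id72) recv 86: fwd; pos5(id25) recv 72: fwd; pos6(id94) recv 25: drop; pos7(id56) recv 94: fwd; pos0(id71) recv 56: drop
Round 2: pos2(id14) recv 71: fwd; pos3(id86) recv 33: drop; pos5(id25) recv 86: fwd; pos6(id94) recv 72: drop; pos0(id71) recv 94: fwd
Round 3: pos3(id86) recv 71: drop; pos6(id94) recv 86: drop; pos1(id33) recv 94: fwd
Round 4: pos2(id14) recv 94: fwd
Round 5: pos3(id86) recv 94: fwd
Round 6: pos4(id72) recv 94: fwd
Round 7: pos5(id25) recv 94: fwd
Round 8: pos6(id94) recv 94: ELECTED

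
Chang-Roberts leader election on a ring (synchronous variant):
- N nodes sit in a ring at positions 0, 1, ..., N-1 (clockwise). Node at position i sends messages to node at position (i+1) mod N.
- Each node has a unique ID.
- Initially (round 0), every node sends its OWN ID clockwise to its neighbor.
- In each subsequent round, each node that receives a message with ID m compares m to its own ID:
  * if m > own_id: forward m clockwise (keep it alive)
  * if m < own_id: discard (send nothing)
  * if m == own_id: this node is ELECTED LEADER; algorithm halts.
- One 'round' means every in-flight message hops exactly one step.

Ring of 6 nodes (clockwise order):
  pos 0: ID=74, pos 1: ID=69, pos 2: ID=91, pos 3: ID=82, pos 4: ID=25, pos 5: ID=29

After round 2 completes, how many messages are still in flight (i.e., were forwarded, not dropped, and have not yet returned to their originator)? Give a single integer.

Round 1: pos1(id69) recv 74: fwd; pos2(id91) recv 69: drop; pos3(id82) recv 91: fwd; pos4(id25) recv 82: fwd; pos5(id29) recv 25: drop; pos0(id74) recv 29: drop
Round 2: pos2(id91) recv 74: drop; pos4(id25) recv 91: fwd; pos5(id29) recv 82: fwd
After round 2: 2 messages still in flight

Answer: 2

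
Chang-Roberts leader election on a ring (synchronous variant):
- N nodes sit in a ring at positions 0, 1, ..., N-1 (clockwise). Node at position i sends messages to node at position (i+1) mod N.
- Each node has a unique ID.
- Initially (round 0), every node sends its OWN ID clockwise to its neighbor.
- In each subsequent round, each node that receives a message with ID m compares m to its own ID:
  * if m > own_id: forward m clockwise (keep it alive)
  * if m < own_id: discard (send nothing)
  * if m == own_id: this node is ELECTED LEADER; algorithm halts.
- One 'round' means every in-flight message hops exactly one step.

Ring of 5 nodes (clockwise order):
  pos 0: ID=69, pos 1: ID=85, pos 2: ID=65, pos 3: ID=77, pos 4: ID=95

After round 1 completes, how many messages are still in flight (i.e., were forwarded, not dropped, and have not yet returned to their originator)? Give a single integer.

Round 1: pos1(id85) recv 69: drop; pos2(id65) recv 85: fwd; pos3(id77) recv 65: drop; pos4(id95) recv 77: drop; pos0(id69) recv 95: fwd
After round 1: 2 messages still in flight

Answer: 2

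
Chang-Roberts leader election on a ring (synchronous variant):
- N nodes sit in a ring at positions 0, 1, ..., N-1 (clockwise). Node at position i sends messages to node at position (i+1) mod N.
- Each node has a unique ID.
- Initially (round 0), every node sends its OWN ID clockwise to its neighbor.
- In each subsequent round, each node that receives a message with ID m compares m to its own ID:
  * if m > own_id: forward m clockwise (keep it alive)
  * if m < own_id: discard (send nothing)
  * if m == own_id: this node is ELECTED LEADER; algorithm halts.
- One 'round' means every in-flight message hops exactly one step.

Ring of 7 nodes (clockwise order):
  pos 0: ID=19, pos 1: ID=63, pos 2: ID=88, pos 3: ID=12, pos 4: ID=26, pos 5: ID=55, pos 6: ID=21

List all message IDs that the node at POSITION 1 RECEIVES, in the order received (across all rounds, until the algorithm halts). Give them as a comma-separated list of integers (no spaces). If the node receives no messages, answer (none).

Round 1: pos1(id63) recv 19: drop; pos2(id88) recv 63: drop; pos3(id12) recv 88: fwd; pos4(id26) recv 12: drop; pos5(id55) recv 26: drop; pos6(id21) recv 55: fwd; pos0(id19) recv 21: fwd
Round 2: pos4(id26) recv 88: fwd; pos0(id19) recv 55: fwd; pos1(id63) recv 21: drop
Round 3: pos5(id55) recv 88: fwd; pos1(id63) recv 55: drop
Round 4: pos6(id21) recv 88: fwd
Round 5: pos0(id19) recv 88: fwd
Round 6: pos1(id63) recv 88: fwd
Round 7: pos2(id88) recv 88: ELECTED

Answer: 19,21,55,88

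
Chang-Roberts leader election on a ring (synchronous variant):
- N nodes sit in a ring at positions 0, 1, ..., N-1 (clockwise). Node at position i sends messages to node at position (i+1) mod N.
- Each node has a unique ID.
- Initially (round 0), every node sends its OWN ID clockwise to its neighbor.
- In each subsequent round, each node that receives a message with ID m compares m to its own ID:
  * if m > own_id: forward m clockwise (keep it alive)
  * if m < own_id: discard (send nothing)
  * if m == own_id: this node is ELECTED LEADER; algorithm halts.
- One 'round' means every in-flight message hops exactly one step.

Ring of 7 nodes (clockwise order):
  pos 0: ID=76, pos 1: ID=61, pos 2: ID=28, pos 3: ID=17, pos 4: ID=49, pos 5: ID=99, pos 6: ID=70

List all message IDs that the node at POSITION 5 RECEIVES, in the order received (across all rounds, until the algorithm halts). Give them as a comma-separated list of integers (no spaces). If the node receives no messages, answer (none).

Round 1: pos1(id61) recv 76: fwd; pos2(id28) recv 61: fwd; pos3(id17) recv 28: fwd; pos4(id49) recv 17: drop; pos5(id99) recv 49: drop; pos6(id70) recv 99: fwd; pos0(id76) recv 70: drop
Round 2: pos2(id28) recv 76: fwd; pos3(id17) recv 61: fwd; pos4(id49) recv 28: drop; pos0(id76) recv 99: fwd
Round 3: pos3(id17) recv 76: fwd; pos4(id49) recv 61: fwd; pos1(id61) recv 99: fwd
Round 4: pos4(id49) recv 76: fwd; pos5(id99) recv 61: drop; pos2(id28) recv 99: fwd
Round 5: pos5(id99) recv 76: drop; pos3(id17) recv 99: fwd
Round 6: pos4(id49) recv 99: fwd
Round 7: pos5(id99) recv 99: ELECTED

Answer: 49,61,76,99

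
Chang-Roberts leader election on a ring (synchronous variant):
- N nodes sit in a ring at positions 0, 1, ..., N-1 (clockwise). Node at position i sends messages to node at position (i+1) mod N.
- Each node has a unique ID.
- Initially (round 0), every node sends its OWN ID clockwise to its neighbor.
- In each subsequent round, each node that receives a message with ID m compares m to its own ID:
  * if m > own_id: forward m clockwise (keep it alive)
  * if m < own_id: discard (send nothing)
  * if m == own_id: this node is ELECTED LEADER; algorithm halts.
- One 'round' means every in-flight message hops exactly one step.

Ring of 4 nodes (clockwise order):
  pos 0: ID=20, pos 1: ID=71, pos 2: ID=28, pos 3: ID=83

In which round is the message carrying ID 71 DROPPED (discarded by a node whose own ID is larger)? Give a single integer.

Round 1: pos1(id71) recv 20: drop; pos2(id28) recv 71: fwd; pos3(id83) recv 28: drop; pos0(id20) recv 83: fwd
Round 2: pos3(id83) recv 71: drop; pos1(id71) recv 83: fwd
Round 3: pos2(id28) recv 83: fwd
Round 4: pos3(id83) recv 83: ELECTED
Message ID 71 originates at pos 1; dropped at pos 3 in round 2

Answer: 2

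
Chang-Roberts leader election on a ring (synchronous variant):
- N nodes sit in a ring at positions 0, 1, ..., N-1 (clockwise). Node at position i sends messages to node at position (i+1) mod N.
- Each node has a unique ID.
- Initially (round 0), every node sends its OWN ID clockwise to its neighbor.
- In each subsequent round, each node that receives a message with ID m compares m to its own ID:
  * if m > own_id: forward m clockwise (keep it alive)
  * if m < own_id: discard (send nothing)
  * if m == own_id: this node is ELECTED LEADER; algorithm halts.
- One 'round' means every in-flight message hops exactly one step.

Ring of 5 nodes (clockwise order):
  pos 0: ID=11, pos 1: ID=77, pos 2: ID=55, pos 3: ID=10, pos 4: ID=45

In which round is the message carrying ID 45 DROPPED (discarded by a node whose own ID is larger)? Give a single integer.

Answer: 2

Derivation:
Round 1: pos1(id77) recv 11: drop; pos2(id55) recv 77: fwd; pos3(id10) recv 55: fwd; pos4(id45) recv 10: drop; pos0(id11) recv 45: fwd
Round 2: pos3(id10) recv 77: fwd; pos4(id45) recv 55: fwd; pos1(id77) recv 45: drop
Round 3: pos4(id45) recv 77: fwd; pos0(id11) recv 55: fwd
Round 4: pos0(id11) recv 77: fwd; pos1(id77) recv 55: drop
Round 5: pos1(id77) recv 77: ELECTED
Message ID 45 originates at pos 4; dropped at pos 1 in round 2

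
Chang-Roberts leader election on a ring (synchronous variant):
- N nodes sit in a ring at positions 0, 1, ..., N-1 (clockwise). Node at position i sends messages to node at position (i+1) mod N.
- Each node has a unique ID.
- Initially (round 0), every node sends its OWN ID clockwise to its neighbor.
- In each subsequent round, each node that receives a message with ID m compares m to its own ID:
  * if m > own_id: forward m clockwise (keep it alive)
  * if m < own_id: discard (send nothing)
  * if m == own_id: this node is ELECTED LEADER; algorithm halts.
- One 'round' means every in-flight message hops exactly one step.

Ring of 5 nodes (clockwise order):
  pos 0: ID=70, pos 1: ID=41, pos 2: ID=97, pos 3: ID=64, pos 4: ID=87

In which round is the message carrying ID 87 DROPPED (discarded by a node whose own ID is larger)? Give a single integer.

Round 1: pos1(id41) recv 70: fwd; pos2(id97) recv 41: drop; pos3(id64) recv 97: fwd; pos4(id87) recv 64: drop; pos0(id70) recv 87: fwd
Round 2: pos2(id97) recv 70: drop; pos4(id87) recv 97: fwd; pos1(id41) recv 87: fwd
Round 3: pos0(id70) recv 97: fwd; pos2(id97) recv 87: drop
Round 4: pos1(id41) recv 97: fwd
Round 5: pos2(id97) recv 97: ELECTED
Message ID 87 originates at pos 4; dropped at pos 2 in round 3

Answer: 3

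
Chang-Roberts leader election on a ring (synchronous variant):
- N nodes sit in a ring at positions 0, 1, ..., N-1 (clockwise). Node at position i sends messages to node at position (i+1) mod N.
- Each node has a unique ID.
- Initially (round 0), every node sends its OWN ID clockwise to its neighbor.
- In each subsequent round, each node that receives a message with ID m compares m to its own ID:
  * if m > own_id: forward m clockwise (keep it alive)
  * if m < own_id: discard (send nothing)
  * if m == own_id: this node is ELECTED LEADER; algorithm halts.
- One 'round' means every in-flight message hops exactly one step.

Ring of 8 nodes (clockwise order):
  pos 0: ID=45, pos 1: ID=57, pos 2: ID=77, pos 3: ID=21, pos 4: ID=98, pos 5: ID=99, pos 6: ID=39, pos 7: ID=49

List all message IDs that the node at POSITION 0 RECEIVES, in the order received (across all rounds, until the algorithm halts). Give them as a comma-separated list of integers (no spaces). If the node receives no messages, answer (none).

Round 1: pos1(id57) recv 45: drop; pos2(id77) recv 57: drop; pos3(id21) recv 77: fwd; pos4(id98) recv 21: drop; pos5(id99) recv 98: drop; pos6(id39) recv 99: fwd; pos7(id49) recv 39: drop; pos0(id45) recv 49: fwd
Round 2: pos4(id98) recv 77: drop; pos7(id49) recv 99: fwd; pos1(id57) recv 49: drop
Round 3: pos0(id45) recv 99: fwd
Round 4: pos1(id57) recv 99: fwd
Round 5: pos2(id77) recv 99: fwd
Round 6: pos3(id21) recv 99: fwd
Round 7: pos4(id98) recv 99: fwd
Round 8: pos5(id99) recv 99: ELECTED

Answer: 49,99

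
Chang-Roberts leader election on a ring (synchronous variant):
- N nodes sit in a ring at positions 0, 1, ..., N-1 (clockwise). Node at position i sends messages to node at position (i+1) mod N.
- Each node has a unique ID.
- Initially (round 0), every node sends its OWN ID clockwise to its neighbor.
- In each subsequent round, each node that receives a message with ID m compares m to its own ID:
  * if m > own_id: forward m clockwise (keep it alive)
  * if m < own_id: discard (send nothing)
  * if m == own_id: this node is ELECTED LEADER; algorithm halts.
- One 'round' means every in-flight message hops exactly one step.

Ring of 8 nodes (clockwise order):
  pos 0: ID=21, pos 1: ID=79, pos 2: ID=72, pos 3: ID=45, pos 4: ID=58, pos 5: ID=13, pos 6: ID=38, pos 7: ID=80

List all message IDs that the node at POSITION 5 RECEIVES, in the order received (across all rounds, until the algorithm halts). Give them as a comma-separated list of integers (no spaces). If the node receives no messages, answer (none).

Answer: 58,72,79,80

Derivation:
Round 1: pos1(id79) recv 21: drop; pos2(id72) recv 79: fwd; pos3(id45) recv 72: fwd; pos4(id58) recv 45: drop; pos5(id13) recv 58: fwd; pos6(id38) recv 13: drop; pos7(id80) recv 38: drop; pos0(id21) recv 80: fwd
Round 2: pos3(id45) recv 79: fwd; pos4(id58) recv 72: fwd; pos6(id38) recv 58: fwd; pos1(id79) recv 80: fwd
Round 3: pos4(id58) recv 79: fwd; pos5(id13) recv 72: fwd; pos7(id80) recv 58: drop; pos2(id72) recv 80: fwd
Round 4: pos5(id13) recv 79: fwd; pos6(id38) recv 72: fwd; pos3(id45) recv 80: fwd
Round 5: pos6(id38) recv 79: fwd; pos7(id80) recv 72: drop; pos4(id58) recv 80: fwd
Round 6: pos7(id80) recv 79: drop; pos5(id13) recv 80: fwd
Round 7: pos6(id38) recv 80: fwd
Round 8: pos7(id80) recv 80: ELECTED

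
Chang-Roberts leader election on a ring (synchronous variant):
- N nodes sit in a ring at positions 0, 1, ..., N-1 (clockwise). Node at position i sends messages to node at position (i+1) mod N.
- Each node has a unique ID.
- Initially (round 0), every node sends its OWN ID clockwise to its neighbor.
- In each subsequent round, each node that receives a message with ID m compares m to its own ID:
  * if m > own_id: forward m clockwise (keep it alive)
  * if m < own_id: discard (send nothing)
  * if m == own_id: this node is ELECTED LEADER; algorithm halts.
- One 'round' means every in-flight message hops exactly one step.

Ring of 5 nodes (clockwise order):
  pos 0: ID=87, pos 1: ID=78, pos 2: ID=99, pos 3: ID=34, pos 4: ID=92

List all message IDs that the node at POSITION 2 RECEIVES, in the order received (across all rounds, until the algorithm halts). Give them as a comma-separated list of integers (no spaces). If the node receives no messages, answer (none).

Answer: 78,87,92,99

Derivation:
Round 1: pos1(id78) recv 87: fwd; pos2(id99) recv 78: drop; pos3(id34) recv 99: fwd; pos4(id92) recv 34: drop; pos0(id87) recv 92: fwd
Round 2: pos2(id99) recv 87: drop; pos4(id92) recv 99: fwd; pos1(id78) recv 92: fwd
Round 3: pos0(id87) recv 99: fwd; pos2(id99) recv 92: drop
Round 4: pos1(id78) recv 99: fwd
Round 5: pos2(id99) recv 99: ELECTED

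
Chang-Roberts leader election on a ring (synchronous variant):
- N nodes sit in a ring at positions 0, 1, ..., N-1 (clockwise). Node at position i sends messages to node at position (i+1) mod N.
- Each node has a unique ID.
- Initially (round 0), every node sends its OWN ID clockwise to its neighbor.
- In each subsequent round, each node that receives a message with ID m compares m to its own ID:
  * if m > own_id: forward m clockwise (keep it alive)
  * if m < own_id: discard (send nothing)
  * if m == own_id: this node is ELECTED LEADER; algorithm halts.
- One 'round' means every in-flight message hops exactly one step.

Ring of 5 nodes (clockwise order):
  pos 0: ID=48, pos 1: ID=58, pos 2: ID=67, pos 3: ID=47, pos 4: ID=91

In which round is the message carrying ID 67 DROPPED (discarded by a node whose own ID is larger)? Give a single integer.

Answer: 2

Derivation:
Round 1: pos1(id58) recv 48: drop; pos2(id67) recv 58: drop; pos3(id47) recv 67: fwd; pos4(id91) recv 47: drop; pos0(id48) recv 91: fwd
Round 2: pos4(id91) recv 67: drop; pos1(id58) recv 91: fwd
Round 3: pos2(id67) recv 91: fwd
Round 4: pos3(id47) recv 91: fwd
Round 5: pos4(id91) recv 91: ELECTED
Message ID 67 originates at pos 2; dropped at pos 4 in round 2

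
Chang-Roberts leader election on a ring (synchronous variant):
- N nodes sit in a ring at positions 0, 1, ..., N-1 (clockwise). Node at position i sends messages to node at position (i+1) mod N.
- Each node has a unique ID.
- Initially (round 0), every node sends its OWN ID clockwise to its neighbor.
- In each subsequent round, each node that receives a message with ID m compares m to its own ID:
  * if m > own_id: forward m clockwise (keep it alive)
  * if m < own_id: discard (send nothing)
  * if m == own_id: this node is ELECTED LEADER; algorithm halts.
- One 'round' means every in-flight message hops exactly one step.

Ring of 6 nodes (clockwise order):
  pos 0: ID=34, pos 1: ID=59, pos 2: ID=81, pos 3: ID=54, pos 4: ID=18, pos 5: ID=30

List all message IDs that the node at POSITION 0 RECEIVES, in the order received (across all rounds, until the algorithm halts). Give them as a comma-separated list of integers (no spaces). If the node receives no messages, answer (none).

Answer: 30,54,81

Derivation:
Round 1: pos1(id59) recv 34: drop; pos2(id81) recv 59: drop; pos3(id54) recv 81: fwd; pos4(id18) recv 54: fwd; pos5(id30) recv 18: drop; pos0(id34) recv 30: drop
Round 2: pos4(id18) recv 81: fwd; pos5(id30) recv 54: fwd
Round 3: pos5(id30) recv 81: fwd; pos0(id34) recv 54: fwd
Round 4: pos0(id34) recv 81: fwd; pos1(id59) recv 54: drop
Round 5: pos1(id59) recv 81: fwd
Round 6: pos2(id81) recv 81: ELECTED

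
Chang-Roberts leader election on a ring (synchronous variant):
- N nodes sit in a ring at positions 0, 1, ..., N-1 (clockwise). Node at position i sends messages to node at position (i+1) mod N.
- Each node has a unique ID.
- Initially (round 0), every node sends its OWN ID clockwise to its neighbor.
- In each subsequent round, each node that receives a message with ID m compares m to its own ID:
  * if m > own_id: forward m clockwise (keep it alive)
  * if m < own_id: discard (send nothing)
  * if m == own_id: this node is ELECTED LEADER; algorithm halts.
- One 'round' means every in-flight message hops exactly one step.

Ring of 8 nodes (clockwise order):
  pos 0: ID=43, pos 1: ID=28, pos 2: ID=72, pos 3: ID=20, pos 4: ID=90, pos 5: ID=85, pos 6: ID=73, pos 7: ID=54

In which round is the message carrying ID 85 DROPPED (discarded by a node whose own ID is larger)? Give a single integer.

Round 1: pos1(id28) recv 43: fwd; pos2(id72) recv 28: drop; pos3(id20) recv 72: fwd; pos4(id90) recv 20: drop; pos5(id85) recv 90: fwd; pos6(id73) recv 85: fwd; pos7(id54) recv 73: fwd; pos0(id43) recv 54: fwd
Round 2: pos2(id72) recv 43: drop; pos4(id90) recv 72: drop; pos6(id73) recv 90: fwd; pos7(id54) recv 85: fwd; pos0(id43) recv 73: fwd; pos1(id28) recv 54: fwd
Round 3: pos7(id54) recv 90: fwd; pos0(id43) recv 85: fwd; pos1(id28) recv 73: fwd; pos2(id72) recv 54: drop
Round 4: pos0(id43) recv 90: fwd; pos1(id28) recv 85: fwd; pos2(id72) recv 73: fwd
Round 5: pos1(id28) recv 90: fwd; pos2(id72) recv 85: fwd; pos3(id20) recv 73: fwd
Round 6: pos2(id72) recv 90: fwd; pos3(id20) recv 85: fwd; pos4(id90) recv 73: drop
Round 7: pos3(id20) recv 90: fwd; pos4(id90) recv 85: drop
Round 8: pos4(id90) recv 90: ELECTED
Message ID 85 originates at pos 5; dropped at pos 4 in round 7

Answer: 7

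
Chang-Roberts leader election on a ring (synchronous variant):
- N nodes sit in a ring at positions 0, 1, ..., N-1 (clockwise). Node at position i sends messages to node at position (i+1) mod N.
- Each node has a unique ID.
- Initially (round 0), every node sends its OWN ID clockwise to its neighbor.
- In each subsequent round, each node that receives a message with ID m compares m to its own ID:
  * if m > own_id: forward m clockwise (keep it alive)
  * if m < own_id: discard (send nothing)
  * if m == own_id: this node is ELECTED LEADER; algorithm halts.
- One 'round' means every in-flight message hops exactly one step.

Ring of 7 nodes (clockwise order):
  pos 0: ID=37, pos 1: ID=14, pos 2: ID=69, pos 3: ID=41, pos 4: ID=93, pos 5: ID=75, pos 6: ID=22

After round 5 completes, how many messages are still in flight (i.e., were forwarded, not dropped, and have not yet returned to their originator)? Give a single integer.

Round 1: pos1(id14) recv 37: fwd; pos2(id69) recv 14: drop; pos3(id41) recv 69: fwd; pos4(id93) recv 41: drop; pos5(id75) recv 93: fwd; pos6(id22) recv 75: fwd; pos0(id37) recv 22: drop
Round 2: pos2(id69) recv 37: drop; pos4(id93) recv 69: drop; pos6(id22) recv 93: fwd; pos0(id37) recv 75: fwd
Round 3: pos0(id37) recv 93: fwd; pos1(id14) recv 75: fwd
Round 4: pos1(id14) recv 93: fwd; pos2(id69) recv 75: fwd
Round 5: pos2(id69) recv 93: fwd; pos3(id41) recv 75: fwd
After round 5: 2 messages still in flight

Answer: 2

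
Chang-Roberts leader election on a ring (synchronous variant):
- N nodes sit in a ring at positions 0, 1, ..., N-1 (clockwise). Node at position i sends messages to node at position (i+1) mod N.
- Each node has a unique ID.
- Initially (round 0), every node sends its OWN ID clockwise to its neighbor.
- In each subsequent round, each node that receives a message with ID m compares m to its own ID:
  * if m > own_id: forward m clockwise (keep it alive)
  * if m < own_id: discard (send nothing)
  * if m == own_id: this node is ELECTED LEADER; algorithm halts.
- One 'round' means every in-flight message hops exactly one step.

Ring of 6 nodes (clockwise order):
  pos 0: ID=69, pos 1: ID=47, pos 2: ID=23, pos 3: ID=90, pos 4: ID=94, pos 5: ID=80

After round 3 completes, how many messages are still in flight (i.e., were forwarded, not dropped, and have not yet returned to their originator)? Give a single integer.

Round 1: pos1(id47) recv 69: fwd; pos2(id23) recv 47: fwd; pos3(id90) recv 23: drop; pos4(id94) recv 90: drop; pos5(id80) recv 94: fwd; pos0(id69) recv 80: fwd
Round 2: pos2(id23) recv 69: fwd; pos3(id90) recv 47: drop; pos0(id69) recv 94: fwd; pos1(id47) recv 80: fwd
Round 3: pos3(id90) recv 69: drop; pos1(id47) recv 94: fwd; pos2(id23) recv 80: fwd
After round 3: 2 messages still in flight

Answer: 2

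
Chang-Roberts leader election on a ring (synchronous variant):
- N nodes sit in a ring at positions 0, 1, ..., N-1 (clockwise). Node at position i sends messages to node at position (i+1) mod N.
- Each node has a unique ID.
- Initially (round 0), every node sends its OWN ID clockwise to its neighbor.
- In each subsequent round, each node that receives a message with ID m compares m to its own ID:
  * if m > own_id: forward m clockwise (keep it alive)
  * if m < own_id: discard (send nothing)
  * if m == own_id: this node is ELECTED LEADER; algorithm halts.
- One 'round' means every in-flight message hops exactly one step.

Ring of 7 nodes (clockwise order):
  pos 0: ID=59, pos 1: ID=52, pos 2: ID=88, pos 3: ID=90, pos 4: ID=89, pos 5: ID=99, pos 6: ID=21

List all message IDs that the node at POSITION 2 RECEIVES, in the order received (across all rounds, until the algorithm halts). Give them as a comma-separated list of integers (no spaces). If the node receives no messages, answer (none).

Answer: 52,59,99

Derivation:
Round 1: pos1(id52) recv 59: fwd; pos2(id88) recv 52: drop; pos3(id90) recv 88: drop; pos4(id89) recv 90: fwd; pos5(id99) recv 89: drop; pos6(id21) recv 99: fwd; pos0(id59) recv 21: drop
Round 2: pos2(id88) recv 59: drop; pos5(id99) recv 90: drop; pos0(id59) recv 99: fwd
Round 3: pos1(id52) recv 99: fwd
Round 4: pos2(id88) recv 99: fwd
Round 5: pos3(id90) recv 99: fwd
Round 6: pos4(id89) recv 99: fwd
Round 7: pos5(id99) recv 99: ELECTED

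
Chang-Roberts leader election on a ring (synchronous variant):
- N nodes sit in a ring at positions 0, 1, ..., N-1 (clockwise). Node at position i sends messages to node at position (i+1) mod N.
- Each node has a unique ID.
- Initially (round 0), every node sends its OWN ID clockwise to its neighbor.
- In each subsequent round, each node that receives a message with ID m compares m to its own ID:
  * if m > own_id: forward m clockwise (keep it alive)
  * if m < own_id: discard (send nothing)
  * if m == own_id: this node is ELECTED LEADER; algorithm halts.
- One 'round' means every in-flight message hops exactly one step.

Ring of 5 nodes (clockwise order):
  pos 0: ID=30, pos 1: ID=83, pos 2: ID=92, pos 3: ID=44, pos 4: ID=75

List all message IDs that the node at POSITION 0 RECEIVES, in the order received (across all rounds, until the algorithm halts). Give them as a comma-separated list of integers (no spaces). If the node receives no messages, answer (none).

Answer: 75,92

Derivation:
Round 1: pos1(id83) recv 30: drop; pos2(id92) recv 83: drop; pos3(id44) recv 92: fwd; pos4(id75) recv 44: drop; pos0(id30) recv 75: fwd
Round 2: pos4(id75) recv 92: fwd; pos1(id83) recv 75: drop
Round 3: pos0(id30) recv 92: fwd
Round 4: pos1(id83) recv 92: fwd
Round 5: pos2(id92) recv 92: ELECTED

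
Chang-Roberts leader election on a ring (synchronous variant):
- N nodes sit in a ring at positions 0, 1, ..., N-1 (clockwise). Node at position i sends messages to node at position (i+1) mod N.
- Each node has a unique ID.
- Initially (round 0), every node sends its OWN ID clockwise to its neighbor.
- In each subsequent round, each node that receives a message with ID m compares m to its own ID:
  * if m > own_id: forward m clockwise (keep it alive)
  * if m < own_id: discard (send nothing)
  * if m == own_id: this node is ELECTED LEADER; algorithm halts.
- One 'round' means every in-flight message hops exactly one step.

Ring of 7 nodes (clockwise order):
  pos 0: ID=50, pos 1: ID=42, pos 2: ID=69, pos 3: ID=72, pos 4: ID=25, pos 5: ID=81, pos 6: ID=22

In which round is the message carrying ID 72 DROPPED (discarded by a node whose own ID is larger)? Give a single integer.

Answer: 2

Derivation:
Round 1: pos1(id42) recv 50: fwd; pos2(id69) recv 42: drop; pos3(id72) recv 69: drop; pos4(id25) recv 72: fwd; pos5(id81) recv 25: drop; pos6(id22) recv 81: fwd; pos0(id50) recv 22: drop
Round 2: pos2(id69) recv 50: drop; pos5(id81) recv 72: drop; pos0(id50) recv 81: fwd
Round 3: pos1(id42) recv 81: fwd
Round 4: pos2(id69) recv 81: fwd
Round 5: pos3(id72) recv 81: fwd
Round 6: pos4(id25) recv 81: fwd
Round 7: pos5(id81) recv 81: ELECTED
Message ID 72 originates at pos 3; dropped at pos 5 in round 2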